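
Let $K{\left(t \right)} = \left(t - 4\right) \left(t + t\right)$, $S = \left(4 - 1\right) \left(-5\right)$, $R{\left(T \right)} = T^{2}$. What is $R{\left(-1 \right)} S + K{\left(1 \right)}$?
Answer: $-21$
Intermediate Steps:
$S = -15$ ($S = 3 \left(-5\right) = -15$)
$K{\left(t \right)} = 2 t \left(-4 + t\right)$ ($K{\left(t \right)} = \left(-4 + t\right) 2 t = 2 t \left(-4 + t\right)$)
$R{\left(-1 \right)} S + K{\left(1 \right)} = \left(-1\right)^{2} \left(-15\right) + 2 \cdot 1 \left(-4 + 1\right) = 1 \left(-15\right) + 2 \cdot 1 \left(-3\right) = -15 - 6 = -21$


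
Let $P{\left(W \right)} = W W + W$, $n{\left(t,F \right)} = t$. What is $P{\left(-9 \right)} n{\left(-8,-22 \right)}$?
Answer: $-576$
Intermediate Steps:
$P{\left(W \right)} = W + W^{2}$ ($P{\left(W \right)} = W^{2} + W = W + W^{2}$)
$P{\left(-9 \right)} n{\left(-8,-22 \right)} = - 9 \left(1 - 9\right) \left(-8\right) = \left(-9\right) \left(-8\right) \left(-8\right) = 72 \left(-8\right) = -576$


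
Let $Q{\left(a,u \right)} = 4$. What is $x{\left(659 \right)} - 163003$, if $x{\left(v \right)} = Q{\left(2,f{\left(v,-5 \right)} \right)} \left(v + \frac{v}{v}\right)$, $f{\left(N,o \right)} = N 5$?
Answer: $-160363$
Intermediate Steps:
$f{\left(N,o \right)} = 5 N$
$x{\left(v \right)} = 4 + 4 v$ ($x{\left(v \right)} = 4 \left(v + \frac{v}{v}\right) = 4 \left(v + 1\right) = 4 \left(1 + v\right) = 4 + 4 v$)
$x{\left(659 \right)} - 163003 = \left(4 + 4 \cdot 659\right) - 163003 = \left(4 + 2636\right) - 163003 = 2640 - 163003 = -160363$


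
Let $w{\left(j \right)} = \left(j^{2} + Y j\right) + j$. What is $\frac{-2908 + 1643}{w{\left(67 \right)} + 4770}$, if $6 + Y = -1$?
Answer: $- \frac{1265}{8857} \approx -0.14282$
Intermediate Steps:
$Y = -7$ ($Y = -6 - 1 = -7$)
$w{\left(j \right)} = j^{2} - 6 j$ ($w{\left(j \right)} = \left(j^{2} - 7 j\right) + j = j^{2} - 6 j$)
$\frac{-2908 + 1643}{w{\left(67 \right)} + 4770} = \frac{-2908 + 1643}{67 \left(-6 + 67\right) + 4770} = - \frac{1265}{67 \cdot 61 + 4770} = - \frac{1265}{4087 + 4770} = - \frac{1265}{8857}$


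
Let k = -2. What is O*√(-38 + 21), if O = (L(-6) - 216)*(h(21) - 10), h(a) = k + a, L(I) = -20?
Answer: -2124*I*√17 ≈ -8757.5*I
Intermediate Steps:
h(a) = -2 + a
O = -2124 (O = (-20 - 216)*((-2 + 21) - 10) = -236*(19 - 10) = -236*9 = -2124)
O*√(-38 + 21) = -2124*√(-38 + 21) = -2124*I*√17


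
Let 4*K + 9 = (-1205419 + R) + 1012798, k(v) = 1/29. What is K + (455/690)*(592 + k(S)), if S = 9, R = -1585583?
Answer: -1185026485/2668 ≈ -4.4416e+5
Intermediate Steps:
k(v) = 1/29
K = -1778213/4 (K = -9/4 + ((-1205419 - 1585583) + 1012798)/4 = -9/4 + (-2791002 + 1012798)/4 = -9/4 + (1/4)*(-1778204) = -9/4 - 444551 = -1778213/4 ≈ -4.4455e+5)
K + (455/690)*(592 + k(S)) = -1778213/4 + (455/690)*(592 + 1/29) = -1778213/4 + (455*(1/690))*(17169/29) = -1778213/4 + (91/138)*(17169/29) = -1778213/4 + 520793/1334 = -1185026485/2668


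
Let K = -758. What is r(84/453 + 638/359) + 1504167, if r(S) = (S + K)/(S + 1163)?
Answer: 94990296637287/63151457 ≈ 1.5042e+6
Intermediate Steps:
r(S) = (-758 + S)/(1163 + S) (r(S) = (S - 758)/(S + 1163) = (-758 + S)/(1163 + S))
r(84/453 + 638/359) + 1504167 = (-758 + (84/453 + 638/359))/(1163 + (84/453 + 638/359)) + 1504167 = (-758 + (84*(1/453) + 638*(1/359)))/(1163 + (84*(1/453) + 638*(1/359))) + 1504167 = (-758 + (28/151 + 638/359))/(1163 + (28/151 + 638/359)) + 1504167 = (-758 + 106390/54209)/(1163 + 106390/54209) + 1504167 = -40984032/54209/(63151457/54209) + 1504167 = (54209/63151457)*(-40984032/54209) + 1504167 = -40984032/63151457 + 1504167 = 94990296637287/63151457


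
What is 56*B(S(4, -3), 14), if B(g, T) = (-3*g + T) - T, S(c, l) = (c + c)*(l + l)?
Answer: 8064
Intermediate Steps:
S(c, l) = 4*c*l (S(c, l) = (2*c)*(2*l) = 4*c*l)
B(g, T) = -3*g (B(g, T) = (T - 3*g) - T = -3*g)
56*B(S(4, -3), 14) = 56*(-12*4*(-3)) = 56*(-3*(-48)) = 56*144 = 8064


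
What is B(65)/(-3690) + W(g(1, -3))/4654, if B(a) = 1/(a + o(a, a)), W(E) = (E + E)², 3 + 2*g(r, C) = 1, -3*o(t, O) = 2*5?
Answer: 452773/529508850 ≈ 0.00085508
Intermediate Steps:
o(t, O) = -10/3 (o(t, O) = -2*5/3 = -⅓*10 = -10/3)
g(r, C) = -1 (g(r, C) = -3/2 + (½)*1 = -3/2 + ½ = -1)
W(E) = 4*E² (W(E) = (2*E)² = 4*E²)
B(a) = 1/(-10/3 + a) (B(a) = 1/(a - 10/3) = 1/(-10/3 + a))
B(65)/(-3690) + W(g(1, -3))/4654 = (3/(-10 + 3*65))/(-3690) + (4*(-1)²)/4654 = (3/(-10 + 195))*(-1/3690) + (4*1)*(1/4654) = (3/185)*(-1/3690) + 4*(1/4654) = (3*(1/185))*(-1/3690) + 2/2327 = (3/185)*(-1/3690) + 2/2327 = -1/227550 + 2/2327 = 452773/529508850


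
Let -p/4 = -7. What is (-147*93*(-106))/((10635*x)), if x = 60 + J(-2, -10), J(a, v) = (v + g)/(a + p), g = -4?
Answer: 6279546/2740285 ≈ 2.2916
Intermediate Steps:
p = 28 (p = -4*(-7) = 28)
J(a, v) = (-4 + v)/(28 + a) (J(a, v) = (v - 4)/(a + 28) = (-4 + v)/(28 + a))
x = 773/13 (x = 60 + (-4 - 10)/(28 - 2) = 60 - 14/26 = 60 + (1/26)*(-14) = 60 - 7/13 = 773/13 ≈ 59.462)
(-147*93*(-106))/((10635*x)) = (-147*93*(-106))/((10635*(773/13))) = (-13671*(-106))/(8220855/13) = 1449126*(13/8220855) = 6279546/2740285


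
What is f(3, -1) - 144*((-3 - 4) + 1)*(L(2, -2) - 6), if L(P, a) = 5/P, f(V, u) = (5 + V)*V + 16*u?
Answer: -3016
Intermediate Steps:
f(V, u) = 16*u + V*(5 + V) (f(V, u) = V*(5 + V) + 16*u = 16*u + V*(5 + V))
f(3, -1) - 144*((-3 - 4) + 1)*(L(2, -2) - 6) = (3² + 5*3 + 16*(-1)) - 144*((-3 - 4) + 1)*(5/2 - 6) = (9 + 15 - 16) - 144*(-7 + 1)*(5*(½) - 6) = 8 - (-864)*(5/2 - 6) = 8 - (-864)*(-7)/2 = 8 - 144*21 = 8 - 3024 = -3016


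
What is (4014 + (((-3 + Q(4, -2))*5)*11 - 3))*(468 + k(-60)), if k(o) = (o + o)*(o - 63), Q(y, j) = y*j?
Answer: 51866568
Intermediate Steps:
Q(y, j) = j*y
k(o) = 2*o*(-63 + o) (k(o) = (2*o)*(-63 + o) = 2*o*(-63 + o))
(4014 + (((-3 + Q(4, -2))*5)*11 - 3))*(468 + k(-60)) = (4014 + (((-3 - 2*4)*5)*11 - 3))*(468 + 2*(-60)*(-63 - 60)) = (4014 + (((-3 - 8)*5)*11 - 3))*(468 + 2*(-60)*(-123)) = (4014 + (-11*5*11 - 3))*(468 + 14760) = (4014 + (-55*11 - 3))*15228 = (4014 + (-605 - 3))*15228 = (4014 - 608)*15228 = 3406*15228 = 51866568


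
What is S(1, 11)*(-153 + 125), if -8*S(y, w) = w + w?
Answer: 77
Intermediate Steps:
S(y, w) = -w/4 (S(y, w) = -(w + w)/8 = -w/4)
S(1, 11)*(-153 + 125) = (-¼*11)*(-153 + 125) = -11/4*(-28) = 77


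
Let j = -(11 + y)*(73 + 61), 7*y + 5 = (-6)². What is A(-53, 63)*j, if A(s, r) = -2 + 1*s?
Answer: 795960/7 ≈ 1.1371e+5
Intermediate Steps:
A(s, r) = -2 + s
y = 31/7 (y = -5/7 + (⅐)*(-6)² = -5/7 + (⅐)*36 = -5/7 + 36/7 = 31/7 ≈ 4.4286)
j = -14472/7 (j = -(11 + 31/7)*(73 + 61) = -108*134/7 = -1*14472/7 = -14472/7 ≈ -2067.4)
A(-53, 63)*j = (-2 - 53)*(-14472/7) = -55*(-14472/7) = 795960/7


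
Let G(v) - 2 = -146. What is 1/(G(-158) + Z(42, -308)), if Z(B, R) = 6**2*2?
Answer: -1/72 ≈ -0.013889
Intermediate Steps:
Z(B, R) = 72 (Z(B, R) = 36*2 = 72)
G(v) = -144 (G(v) = 2 - 146 = -144)
1/(G(-158) + Z(42, -308)) = 1/(-144 + 72) = 1/(-72) = -1/72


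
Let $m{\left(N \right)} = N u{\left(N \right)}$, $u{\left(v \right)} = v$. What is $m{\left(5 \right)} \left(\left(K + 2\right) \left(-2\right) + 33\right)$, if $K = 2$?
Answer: $625$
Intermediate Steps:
$m{\left(N \right)} = N^{2}$ ($m{\left(N \right)} = N N = N^{2}$)
$m{\left(5 \right)} \left(\left(K + 2\right) \left(-2\right) + 33\right) = 5^{2} \left(\left(2 + 2\right) \left(-2\right) + 33\right) = 25 \left(4 \left(-2\right) + 33\right) = 25 \left(-8 + 33\right) = 25 \cdot 25 = 625$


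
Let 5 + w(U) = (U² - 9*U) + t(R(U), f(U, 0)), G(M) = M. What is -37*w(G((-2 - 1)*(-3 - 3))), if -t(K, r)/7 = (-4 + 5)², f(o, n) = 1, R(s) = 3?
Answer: -5550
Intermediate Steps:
t(K, r) = -7 (t(K, r) = -7*(-4 + 5)² = -7*1² = -7*1 = -7)
w(U) = -12 + U² - 9*U (w(U) = -5 + ((U² - 9*U) - 7) = -5 + (-7 + U² - 9*U) = -12 + U² - 9*U)
-37*w(G((-2 - 1)*(-3 - 3))) = -37*(-12 + ((-2 - 1)*(-3 - 3))² - 9*(-2 - 1)*(-3 - 3)) = -37*(-12 + (-3*(-6))² - (-27)*(-6)) = -37*(-12 + 18² - 9*18) = -37*(-12 + 324 - 162) = -37*150 = -5550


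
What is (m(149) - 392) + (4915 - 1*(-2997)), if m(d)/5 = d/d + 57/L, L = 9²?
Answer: 203270/27 ≈ 7528.5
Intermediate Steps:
L = 81
m(d) = 230/27 (m(d) = 5*(d/d + 57/81) = 5*(1 + 57*(1/81)) = 5*(1 + 19/27) = 5*(46/27) = 230/27)
(m(149) - 392) + (4915 - 1*(-2997)) = (230/27 - 392) + (4915 - 1*(-2997)) = -10354/27 + (4915 + 2997) = -10354/27 + 7912 = 203270/27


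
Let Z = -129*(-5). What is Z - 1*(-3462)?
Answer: 4107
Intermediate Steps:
Z = 645
Z - 1*(-3462) = 645 - 1*(-3462) = 645 + 3462 = 4107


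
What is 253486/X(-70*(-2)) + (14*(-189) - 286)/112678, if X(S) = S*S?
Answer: 7126207077/552122200 ≈ 12.907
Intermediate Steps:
X(S) = S²
253486/X(-70*(-2)) + (14*(-189) - 286)/112678 = 253486/((-70*(-2))²) + (14*(-189) - 286)/112678 = 253486/(140²) + (-2646 - 286)*(1/112678) = 253486/19600 - 2932*1/112678 = 253486*(1/19600) - 1466/56339 = 126743/9800 - 1466/56339 = 7126207077/552122200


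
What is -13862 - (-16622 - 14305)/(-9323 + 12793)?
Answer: -48070213/3470 ≈ -13853.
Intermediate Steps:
-13862 - (-16622 - 14305)/(-9323 + 12793) = -13862 - (-30927)/3470 = -13862 - 1*(-30927/3470) = -13862 + 30927/3470 = -48070213/3470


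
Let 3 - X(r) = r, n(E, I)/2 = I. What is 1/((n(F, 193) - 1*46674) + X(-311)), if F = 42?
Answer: -1/45974 ≈ -2.1751e-5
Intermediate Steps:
n(E, I) = 2*I
X(r) = 3 - r
1/((n(F, 193) - 1*46674) + X(-311)) = 1/((2*193 - 1*46674) + (3 - 1*(-311))) = 1/((386 - 46674) + (3 + 311)) = 1/(-46288 + 314) = 1/(-45974) = -1/45974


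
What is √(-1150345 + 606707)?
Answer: I*√543638 ≈ 737.32*I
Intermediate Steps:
√(-1150345 + 606707) = √(-543638) = I*√543638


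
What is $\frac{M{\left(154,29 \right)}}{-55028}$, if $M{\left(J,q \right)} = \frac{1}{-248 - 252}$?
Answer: $\frac{1}{27514000} \approx 3.6345 \cdot 10^{-8}$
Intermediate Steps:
$M{\left(J,q \right)} = - \frac{1}{500}$ ($M{\left(J,q \right)} = \frac{1}{-500} = - \frac{1}{500}$)
$\frac{M{\left(154,29 \right)}}{-55028} = - \frac{1}{500 \left(-55028\right)} = \left(- \frac{1}{500}\right) \left(- \frac{1}{55028}\right) = \frac{1}{27514000}$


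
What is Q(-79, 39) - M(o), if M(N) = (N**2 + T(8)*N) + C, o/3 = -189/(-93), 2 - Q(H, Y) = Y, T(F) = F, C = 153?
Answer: -265183/961 ≈ -275.94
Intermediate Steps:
Q(H, Y) = 2 - Y
o = 189/31 (o = 3*(-189/(-93)) = 3*(-189*(-1/93)) = 3*(63/31) = 189/31 ≈ 6.0968)
M(N) = 153 + N**2 + 8*N (M(N) = (N**2 + 8*N) + 153 = 153 + N**2 + 8*N)
Q(-79, 39) - M(o) = (2 - 1*39) - (153 + (189/31)**2 + 8*(189/31)) = (2 - 39) - (153 + 35721/961 + 1512/31) = -37 - 1*229626/961 = -37 - 229626/961 = -265183/961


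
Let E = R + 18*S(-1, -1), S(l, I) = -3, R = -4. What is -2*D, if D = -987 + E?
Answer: 2090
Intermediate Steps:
E = -58 (E = -4 + 18*(-3) = -4 - 54 = -58)
D = -1045 (D = -987 - 58 = -1045)
-2*D = -2*(-1045) = 2090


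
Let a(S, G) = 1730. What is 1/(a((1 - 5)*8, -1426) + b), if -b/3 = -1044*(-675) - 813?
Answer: -1/2109931 ≈ -4.7395e-7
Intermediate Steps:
b = -2111661 (b = -3*(-1044*(-675) - 813) = -3*(704700 - 813) = -3*703887 = -2111661)
1/(a((1 - 5)*8, -1426) + b) = 1/(1730 - 2111661) = 1/(-2109931) = -1/2109931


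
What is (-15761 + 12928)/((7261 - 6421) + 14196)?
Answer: -2833/15036 ≈ -0.18841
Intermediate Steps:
(-15761 + 12928)/((7261 - 6421) + 14196) = -2833/(840 + 14196) = -2833/15036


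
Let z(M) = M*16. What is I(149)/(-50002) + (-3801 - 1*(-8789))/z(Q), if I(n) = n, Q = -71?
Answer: -31197405/7100284 ≈ -4.3938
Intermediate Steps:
z(M) = 16*M
I(149)/(-50002) + (-3801 - 1*(-8789))/z(Q) = 149/(-50002) + (-3801 - 1*(-8789))/((16*(-71))) = 149*(-1/50002) + (-3801 + 8789)/(-1136) = -149/50002 + 4988*(-1/1136) = -149/50002 - 1247/284 = -31197405/7100284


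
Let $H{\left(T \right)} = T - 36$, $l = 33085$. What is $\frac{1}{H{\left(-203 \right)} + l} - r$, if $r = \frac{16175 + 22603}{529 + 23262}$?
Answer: $- \frac{1273678397}{781439186} \approx -1.6299$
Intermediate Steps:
$r = \frac{38778}{23791} \approx 1.6299$
$H{\left(T \right)} = -36 + T$ ($H{\left(T \right)} = T - 36 = -36 + T$)
$\frac{1}{H{\left(-203 \right)} + l} - r = \frac{1}{\left(-36 - 203\right) + 33085} - \frac{38778}{23791} = \frac{1}{-239 + 33085} - \frac{38778}{23791} = \frac{1}{32846} - \frac{38778}{23791} = - \frac{1273678397}{781439186}$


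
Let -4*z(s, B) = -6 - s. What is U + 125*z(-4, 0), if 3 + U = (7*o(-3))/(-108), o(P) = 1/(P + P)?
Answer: 38563/648 ≈ 59.511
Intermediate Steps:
o(P) = 1/(2*P)
z(s, B) = 3/2 + s/4 (z(s, B) = -(-6 - s)/4 = 3/2 + s/4)
U = -1937/648 (U = -3 + (7*((1/2)/(-3)))/(-108) = -3 + (7*((1/2)*(-1/3)))*(-1/108) = -3 + (7*(-1/6))*(-1/108) = -3 - 7/6*(-1/108) = -3 + 7/648 = -1937/648 ≈ -2.9892)
U + 125*z(-4, 0) = -1937/648 + 125*(3/2 + (1/4)*(-4)) = -1937/648 + 125*(3/2 - 1) = -1937/648 + 125*(1/2) = -1937/648 + 125/2 = 38563/648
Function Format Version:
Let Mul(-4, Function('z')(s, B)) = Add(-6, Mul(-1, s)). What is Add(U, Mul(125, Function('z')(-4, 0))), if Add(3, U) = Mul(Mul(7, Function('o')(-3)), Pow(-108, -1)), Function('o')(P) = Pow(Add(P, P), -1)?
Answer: Rational(38563, 648) ≈ 59.511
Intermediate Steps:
Function('o')(P) = Mul(Rational(1, 2), Pow(P, -1)) (Function('o')(P) = Pow(Mul(2, P), -1) = Mul(Rational(1, 2), Pow(P, -1)))
Function('z')(s, B) = Add(Rational(3, 2), Mul(Rational(1, 4), s)) (Function('z')(s, B) = Mul(Rational(-1, 4), Add(-6, Mul(-1, s))) = Add(Rational(3, 2), Mul(Rational(1, 4), s)))
U = Rational(-1937, 648) (U = Add(-3, Mul(Mul(7, Mul(Rational(1, 2), Pow(-3, -1))), Pow(-108, -1))) = Add(-3, Mul(Mul(7, Mul(Rational(1, 2), Rational(-1, 3))), Rational(-1, 108))) = Add(-3, Mul(Mul(7, Rational(-1, 6)), Rational(-1, 108))) = Add(-3, Mul(Rational(-7, 6), Rational(-1, 108))) = Add(-3, Rational(7, 648)) = Rational(-1937, 648) ≈ -2.9892)
Add(U, Mul(125, Function('z')(-4, 0))) = Add(Rational(-1937, 648), Mul(125, Add(Rational(3, 2), Mul(Rational(1, 4), -4)))) = Add(Rational(-1937, 648), Mul(125, Add(Rational(3, 2), -1))) = Add(Rational(-1937, 648), Mul(125, Rational(1, 2))) = Add(Rational(-1937, 648), Rational(125, 2)) = Rational(38563, 648)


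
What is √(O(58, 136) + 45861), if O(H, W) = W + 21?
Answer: √46018 ≈ 214.52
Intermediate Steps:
O(H, W) = 21 + W
√(O(58, 136) + 45861) = √((21 + 136) + 45861) = √(157 + 45861) = √46018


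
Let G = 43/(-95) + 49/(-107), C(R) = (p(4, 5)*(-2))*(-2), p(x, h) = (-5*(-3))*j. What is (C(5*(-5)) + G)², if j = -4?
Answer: 5996895708736/103327225 ≈ 58038.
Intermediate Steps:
p(x, h) = -60 (p(x, h) = -5*(-3)*(-4) = 15*(-4) = -60)
C(R) = -240 (C(R) = -60*(-2)*(-2) = 120*(-2) = -240)
G = -9256/10165 (G = 43*(-1/95) + 49*(-1/107) = -43/95 - 49/107 = -9256/10165 ≈ -0.91058)
(C(5*(-5)) + G)² = (-240 - 9256/10165)² = (-2448856/10165)² = 5996895708736/103327225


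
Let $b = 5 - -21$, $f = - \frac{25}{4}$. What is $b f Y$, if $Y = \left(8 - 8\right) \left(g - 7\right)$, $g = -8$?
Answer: $0$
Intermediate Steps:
$f = - \frac{25}{4}$ ($f = \left(-25\right) \frac{1}{4} = - \frac{25}{4} \approx -6.25$)
$Y = 0$ ($Y = \left(8 - 8\right) \left(-8 - 7\right) = 0 \left(-15\right) = 0$)
$b = 26$ ($b = 5 + 21 = 26$)
$b f Y = 26 \left(- \frac{25}{4}\right) 0 = \left(- \frac{325}{2}\right) 0 = 0$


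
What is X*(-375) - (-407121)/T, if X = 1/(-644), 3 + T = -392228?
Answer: -16442757/36085252 ≈ -0.45566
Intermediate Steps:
T = -392231 (T = -3 - 392228 = -392231)
X = -1/644 ≈ -0.0015528
X*(-375) - (-407121)/T = -1/644*(-375) - (-407121)/(-392231) = 375/644 - (-407121)*(-1)/392231 = 375/644 - 1*407121/392231 = 375/644 - 407121/392231 = -16442757/36085252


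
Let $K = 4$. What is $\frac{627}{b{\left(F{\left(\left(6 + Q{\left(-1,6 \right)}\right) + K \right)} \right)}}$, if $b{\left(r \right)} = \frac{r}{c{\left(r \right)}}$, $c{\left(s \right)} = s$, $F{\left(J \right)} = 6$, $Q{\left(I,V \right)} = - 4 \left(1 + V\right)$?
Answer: $627$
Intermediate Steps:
$Q{\left(I,V \right)} = -4 - 4 V$
$b{\left(r \right)} = 1$ ($b{\left(r \right)} = \frac{r}{r} = 1$)
$\frac{627}{b{\left(F{\left(\left(6 + Q{\left(-1,6 \right)}\right) + K \right)} \right)}} = \frac{627}{1} = 627 \cdot 1 = 627$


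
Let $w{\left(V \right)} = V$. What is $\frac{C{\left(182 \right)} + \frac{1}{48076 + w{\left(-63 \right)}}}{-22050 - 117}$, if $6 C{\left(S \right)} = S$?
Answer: $- \frac{4369186}{3192912513} \approx -0.0013684$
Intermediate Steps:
$C{\left(S \right)} = \frac{S}{6}$
$\frac{C{\left(182 \right)} + \frac{1}{48076 + w{\left(-63 \right)}}}{-22050 - 117} = \frac{\frac{1}{6} \cdot 182 + \frac{1}{48076 - 63}}{-22050 - 117} = \frac{\frac{91}{3} + \frac{1}{48013}}{-22167} = \left(\frac{91}{3} + \frac{1}{48013}\right) \left(- \frac{1}{22167}\right) = \frac{4369186}{144039} \left(- \frac{1}{22167}\right) = - \frac{4369186}{3192912513}$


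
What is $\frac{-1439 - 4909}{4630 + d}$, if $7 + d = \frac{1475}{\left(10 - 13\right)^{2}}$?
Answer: $- \frac{28566}{21541} \approx -1.3261$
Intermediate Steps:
$d = \frac{1412}{9}$ ($d = -7 + \frac{1475}{\left(10 - 13\right)^{2}} = -7 + \frac{1475}{\left(-3\right)^{2}} = -7 + \frac{1475}{9} = \frac{1412}{9} \approx 156.89$)
$\frac{-1439 - 4909}{4630 + d} = \frac{-1439 - 4909}{4630 + \frac{1412}{9}} = - \frac{6348}{\frac{43082}{9}} = \left(-6348\right) \frac{9}{43082} = - \frac{28566}{21541}$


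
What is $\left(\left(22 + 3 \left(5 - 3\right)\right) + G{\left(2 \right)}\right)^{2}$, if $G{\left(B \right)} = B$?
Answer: $900$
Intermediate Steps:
$\left(\left(22 + 3 \left(5 - 3\right)\right) + G{\left(2 \right)}\right)^{2} = \left(\left(22 + 3 \left(5 - 3\right)\right) + 2\right)^{2} = \left(\left(22 + 3 \cdot 2\right) + 2\right)^{2} = \left(\left(22 + 6\right) + 2\right)^{2} = \left(28 + 2\right)^{2} = 30^{2} = 900$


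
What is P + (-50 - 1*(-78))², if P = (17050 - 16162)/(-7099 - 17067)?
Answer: 9472628/12083 ≈ 783.96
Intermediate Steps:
P = -444/12083 (P = 888/(-24166) = 888*(-1/24166) = -444/12083 ≈ -0.036746)
P + (-50 - 1*(-78))² = -444/12083 + (-50 - 1*(-78))² = -444/12083 + (-50 + 78)² = -444/12083 + 28² = -444/12083 + 784 = 9472628/12083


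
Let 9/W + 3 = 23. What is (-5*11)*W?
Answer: -99/4 ≈ -24.750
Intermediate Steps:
W = 9/20 (W = 9/(-3 + 23) = 9/20 ≈ 0.45000)
(-5*11)*W = -5*11*(9/20) = -55*9/20 = -99/4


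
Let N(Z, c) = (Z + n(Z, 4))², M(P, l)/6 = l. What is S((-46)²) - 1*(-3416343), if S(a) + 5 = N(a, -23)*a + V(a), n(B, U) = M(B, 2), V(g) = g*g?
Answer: 9589954338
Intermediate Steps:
M(P, l) = 6*l
V(g) = g²
n(B, U) = 12 (n(B, U) = 6*2 = 12)
N(Z, c) = (12 + Z)² (N(Z, c) = (Z + 12)² = (12 + Z)²)
S(a) = -5 + a² + a*(12 + a)² (S(a) = -5 + ((12 + a)²*a + a²) = -5 + (a*(12 + a)² + a²) = -5 + (a² + a*(12 + a)²) = -5 + a² + a*(12 + a)²)
S((-46)²) - 1*(-3416343) = (-5 + ((-46)²)² + (-46)²*(12 + (-46)²)²) - 1*(-3416343) = (-5 + 2116² + 2116*(12 + 2116)²) + 3416343 = (-5 + 4477456 + 2116*2128²) + 3416343 = (-5 + 4477456 + 2116*4528384) + 3416343 = (-5 + 4477456 + 9582060544) + 3416343 = 9586537995 + 3416343 = 9589954338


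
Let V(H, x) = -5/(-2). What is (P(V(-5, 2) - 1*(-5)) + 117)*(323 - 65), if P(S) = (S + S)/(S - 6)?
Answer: 32766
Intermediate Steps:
V(H, x) = 5/2 (V(H, x) = -5*(-1/2) = 5/2)
P(S) = 2*S/(-6 + S) (P(S) = (2*S)/(-6 + S) = 2*S/(-6 + S))
(P(V(-5, 2) - 1*(-5)) + 117)*(323 - 65) = (2*(5/2 - 1*(-5))/(-6 + (5/2 - 1*(-5))) + 117)*(323 - 65) = (2*(5/2 + 5)/(-6 + (5/2 + 5)) + 117)*258 = (2*(15/2)/(-6 + 15/2) + 117)*258 = (2*(15/2)/(3/2) + 117)*258 = (2*(15/2)*(2/3) + 117)*258 = (10 + 117)*258 = 127*258 = 32766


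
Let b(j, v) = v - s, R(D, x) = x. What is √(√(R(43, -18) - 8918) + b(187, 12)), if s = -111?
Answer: √(123 + 2*I*√2234) ≈ 11.793 + 4.0081*I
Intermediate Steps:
b(j, v) = 111 + v (b(j, v) = v - 1*(-111) = v + 111 = 111 + v)
√(√(R(43, -18) - 8918) + b(187, 12)) = √(√(-18 - 8918) + (111 + 12)) = √(√(-8936) + 123) = √(2*I*√2234 + 123) = √(123 + 2*I*√2234)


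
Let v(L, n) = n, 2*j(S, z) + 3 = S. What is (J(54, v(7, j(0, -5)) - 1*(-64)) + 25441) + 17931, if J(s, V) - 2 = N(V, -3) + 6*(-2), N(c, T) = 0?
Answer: 43362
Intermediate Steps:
j(S, z) = -3/2 + S/2
J(s, V) = -10 (J(s, V) = 2 + (0 + 6*(-2)) = 2 + (0 - 12) = 2 - 12 = -10)
(J(54, v(7, j(0, -5)) - 1*(-64)) + 25441) + 17931 = (-10 + 25441) + 17931 = 25431 + 17931 = 43362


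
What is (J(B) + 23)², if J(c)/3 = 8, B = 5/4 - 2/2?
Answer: 2209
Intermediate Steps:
B = ¼ (B = 5*(¼) - 2*½ = 5/4 - 1 = ¼ ≈ 0.25000)
J(c) = 24 (J(c) = 3*8 = 24)
(J(B) + 23)² = (24 + 23)² = 47² = 2209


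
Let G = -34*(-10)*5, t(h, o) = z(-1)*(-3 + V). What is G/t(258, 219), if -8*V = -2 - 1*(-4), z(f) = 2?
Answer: -3400/13 ≈ -261.54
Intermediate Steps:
V = -¼ (V = -(-2 - 1*(-4))/8 = -(-2 + 4)/8 = -⅛*2 = -¼ ≈ -0.25000)
t(h, o) = -13/2 (t(h, o) = 2*(-3 - ¼) = 2*(-13/4) = -13/2)
G = 1700 (G = 340*5 = 1700)
G/t(258, 219) = 1700/(-13/2) = 1700*(-2/13) = -3400/13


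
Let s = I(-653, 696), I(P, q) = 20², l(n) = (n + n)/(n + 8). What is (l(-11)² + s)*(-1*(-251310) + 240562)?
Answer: 2008805248/9 ≈ 2.2320e+8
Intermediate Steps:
l(n) = 2*n/(8 + n) (l(n) = (2*n)/(8 + n) = 2*n/(8 + n))
I(P, q) = 400
s = 400
(l(-11)² + s)*(-1*(-251310) + 240562) = ((2*(-11)/(8 - 11))² + 400)*(-1*(-251310) + 240562) = ((2*(-11)/(-3))² + 400)*(251310 + 240562) = ((2*(-11)*(-⅓))² + 400)*491872 = ((22/3)² + 400)*491872 = (484/9 + 400)*491872 = (4084/9)*491872 = 2008805248/9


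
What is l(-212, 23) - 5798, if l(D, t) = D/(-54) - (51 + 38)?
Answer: -158843/27 ≈ -5883.1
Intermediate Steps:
l(D, t) = -89 - D/54 (l(D, t) = D*(-1/54) - 1*89 = -D/54 - 89 = -89 - D/54)
l(-212, 23) - 5798 = (-89 - 1/54*(-212)) - 5798 = (-89 + 106/27) - 5798 = -2297/27 - 5798 = -158843/27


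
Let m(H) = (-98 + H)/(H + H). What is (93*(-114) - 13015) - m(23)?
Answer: -1086307/46 ≈ -23615.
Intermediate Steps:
m(H) = (-98 + H)/(2*H) (m(H) = (-98 + H)/((2*H)) = (-98 + H)*(1/(2*H)) = (-98 + H)/(2*H))
(93*(-114) - 13015) - m(23) = (93*(-114) - 13015) - (-98 + 23)/(2*23) = (-10602 - 13015) - (-75)/(2*23) = -23617 - 1*(-75/46) = -23617 + 75/46 = -1086307/46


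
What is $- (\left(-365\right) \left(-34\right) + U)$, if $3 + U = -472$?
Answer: $-11935$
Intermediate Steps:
$U = -475$ ($U = -3 - 472 = -475$)
$- (\left(-365\right) \left(-34\right) + U) = - (\left(-365\right) \left(-34\right) - 475) = - (12410 - 475) = \left(-1\right) 11935 = -11935$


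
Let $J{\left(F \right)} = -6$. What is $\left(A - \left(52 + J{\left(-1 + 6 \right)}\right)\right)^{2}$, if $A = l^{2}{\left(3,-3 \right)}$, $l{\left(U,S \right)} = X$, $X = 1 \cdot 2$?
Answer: $1764$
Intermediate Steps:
$X = 2$
$l{\left(U,S \right)} = 2$
$A = 4$ ($A = 2^{2} = 4$)
$\left(A - \left(52 + J{\left(-1 + 6 \right)}\right)\right)^{2} = \left(4 - 46\right)^{2} = \left(-42\right)^{2} = 1764$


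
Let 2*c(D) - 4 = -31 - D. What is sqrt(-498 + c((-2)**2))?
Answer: I*sqrt(2054)/2 ≈ 22.661*I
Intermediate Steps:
c(D) = -27/2 - D/2 (c(D) = 2 + (-31 - D)/2 = 2 + (-31/2 - D/2) = -27/2 - D/2)
sqrt(-498 + c((-2)**2)) = sqrt(-498 + (-27/2 - 1/2*(-2)**2)) = sqrt(-498 + (-27/2 - 1/2*4)) = sqrt(-498 + (-27/2 - 2)) = sqrt(-498 - 31/2) = sqrt(-1027/2) = I*sqrt(2054)/2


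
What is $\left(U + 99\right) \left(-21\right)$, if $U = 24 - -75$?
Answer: $-4158$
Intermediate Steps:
$U = 99$ ($U = 24 + 75 = 99$)
$\left(U + 99\right) \left(-21\right) = \left(99 + 99\right) \left(-21\right) = 198 \left(-21\right) = -4158$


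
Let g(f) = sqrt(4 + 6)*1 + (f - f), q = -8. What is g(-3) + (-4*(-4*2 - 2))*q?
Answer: -320 + sqrt(10) ≈ -316.84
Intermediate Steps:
g(f) = sqrt(10) (g(f) = sqrt(10)*1 + 0 = sqrt(10) + 0 = sqrt(10))
g(-3) + (-4*(-4*2 - 2))*q = sqrt(10) - 4*(-4*2 - 2)*(-8) = sqrt(10) - 4*(-8 - 2)*(-8) = sqrt(10) - 4*(-10)*(-8) = sqrt(10) + 40*(-8) = sqrt(10) - 320 = -320 + sqrt(10)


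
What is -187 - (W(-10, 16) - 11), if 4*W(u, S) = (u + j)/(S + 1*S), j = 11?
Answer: -22529/128 ≈ -176.01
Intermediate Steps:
W(u, S) = (11 + u)/(8*S) (W(u, S) = ((u + 11)/(S + 1*S))/4 = ((11 + u)/(S + S))/4 = ((11 + u)/((2*S)))/4 = ((11 + u)*(1/(2*S)))/4 = ((11 + u)/(2*S))/4 = (11 + u)/(8*S))
-187 - (W(-10, 16) - 11) = -187 - ((⅛)*(11 - 10)/16 - 11) = -187 - ((⅛)*(1/16)*1 - 11) = -187 - (1/128 - 11) = -187 - 1*(-1407/128) = -187 + 1407/128 = -22529/128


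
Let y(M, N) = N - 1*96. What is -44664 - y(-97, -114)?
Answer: -44454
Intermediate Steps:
y(M, N) = -96 + N (y(M, N) = N - 96 = -96 + N)
-44664 - y(-97, -114) = -44664 - (-96 - 114) = -44664 - 1*(-210) = -44664 + 210 = -44454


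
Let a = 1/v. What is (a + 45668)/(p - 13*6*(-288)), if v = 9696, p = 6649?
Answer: 442796929/282279648 ≈ 1.5686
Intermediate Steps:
a = 1/9696 ≈ 0.00010314
(a + 45668)/(p - 13*6*(-288)) = (1/9696 + 45668)/(6649 - 13*6*(-288)) = 442796929/(9696*(6649 - 78*(-288))) = 442796929/(9696*(6649 + 22464)) = (442796929/9696)/29113 = (442796929/9696)*(1/29113) = 442796929/282279648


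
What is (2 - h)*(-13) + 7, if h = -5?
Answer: -84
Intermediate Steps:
(2 - h)*(-13) + 7 = (2 - 1*(-5))*(-13) + 7 = (2 + 5)*(-13) + 7 = 7*(-13) + 7 = -91 + 7 = -84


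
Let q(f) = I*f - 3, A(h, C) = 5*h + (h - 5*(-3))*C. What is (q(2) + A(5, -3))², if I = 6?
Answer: 676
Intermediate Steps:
A(h, C) = 5*h + C*(15 + h) (A(h, C) = 5*h + (h + 15)*C = 5*h + (15 + h)*C = 5*h + C*(15 + h))
q(f) = -3 + 6*f (q(f) = 6*f - 3 = -3 + 6*f)
(q(2) + A(5, -3))² = ((-3 + 6*2) + (5*5 + 15*(-3) - 3*5))² = ((-3 + 12) + (25 - 45 - 15))² = (9 - 35)² = (-26)² = 676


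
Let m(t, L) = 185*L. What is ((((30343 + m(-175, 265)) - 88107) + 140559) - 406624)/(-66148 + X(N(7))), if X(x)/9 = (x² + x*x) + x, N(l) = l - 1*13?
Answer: 137402/32777 ≈ 4.1920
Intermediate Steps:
N(l) = -13 + l (N(l) = l - 13 = -13 + l)
X(x) = 9*x + 18*x² (X(x) = 9*((x² + x*x) + x) = 9*((x² + x²) + x) = 9*(2*x² + x) = 9*(x + 2*x²) = 9*x + 18*x²)
((((30343 + m(-175, 265)) - 88107) + 140559) - 406624)/(-66148 + X(N(7))) = ((((30343 + 185*265) - 88107) + 140559) - 406624)/(-66148 + 9*(-13 + 7)*(1 + 2*(-13 + 7))) = ((((30343 + 49025) - 88107) + 140559) - 406624)/(-66148 + 9*(-6)*(1 + 2*(-6))) = (((79368 - 88107) + 140559) - 406624)/(-66148 + 9*(-6)*(1 - 12)) = ((-8739 + 140559) - 406624)/(-66148 + 9*(-6)*(-11)) = (131820 - 406624)/(-66148 + 594) = -274804/(-65554) = -274804*(-1/65554) = 137402/32777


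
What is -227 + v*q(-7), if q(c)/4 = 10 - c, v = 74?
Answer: 4805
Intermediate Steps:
q(c) = 40 - 4*c (q(c) = 4*(10 - c) = 40 - 4*c)
-227 + v*q(-7) = -227 + 74*(40 - 4*(-7)) = -227 + 74*(40 + 28) = -227 + 74*68 = -227 + 5032 = 4805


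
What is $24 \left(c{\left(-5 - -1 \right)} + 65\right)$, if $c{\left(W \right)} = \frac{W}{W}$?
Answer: $1584$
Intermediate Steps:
$c{\left(W \right)} = 1$
$24 \left(c{\left(-5 - -1 \right)} + 65\right) = 24 \left(1 + 65\right) = 24 \cdot 66 = 1584$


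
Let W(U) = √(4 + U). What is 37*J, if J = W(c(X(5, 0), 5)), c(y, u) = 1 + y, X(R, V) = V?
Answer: 37*√5 ≈ 82.734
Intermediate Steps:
J = √5 (J = √(4 + (1 + 0)) = √(4 + 1) = √5 ≈ 2.2361)
37*J = 37*√5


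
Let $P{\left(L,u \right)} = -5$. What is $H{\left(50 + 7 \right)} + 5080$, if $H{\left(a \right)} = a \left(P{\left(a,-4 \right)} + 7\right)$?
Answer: $5194$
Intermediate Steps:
$H{\left(a \right)} = 2 a$ ($H{\left(a \right)} = a \left(-5 + 7\right) = a 2 = 2 a$)
$H{\left(50 + 7 \right)} + 5080 = 2 \left(50 + 7\right) + 5080 = 2 \cdot 57 + 5080 = 114 + 5080 = 5194$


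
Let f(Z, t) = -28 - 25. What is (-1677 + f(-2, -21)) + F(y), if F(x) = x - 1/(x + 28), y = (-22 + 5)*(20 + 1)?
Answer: -686622/329 ≈ -2087.0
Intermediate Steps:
f(Z, t) = -53
y = -357 (y = -17*21 = -357)
F(x) = x - 1/(28 + x)
(-1677 + f(-2, -21)) + F(y) = (-1677 - 53) + (-1 + (-357)² + 28*(-357))/(28 - 357) = -1730 + (-1 + 127449 - 9996)/(-329) = -1730 - 1/329*117452 = -1730 - 117452/329 = -686622/329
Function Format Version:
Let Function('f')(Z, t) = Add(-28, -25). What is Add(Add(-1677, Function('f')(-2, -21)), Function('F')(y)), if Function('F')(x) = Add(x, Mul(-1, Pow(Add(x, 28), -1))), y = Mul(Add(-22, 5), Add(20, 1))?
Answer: Rational(-686622, 329) ≈ -2087.0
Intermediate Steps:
Function('f')(Z, t) = -53
y = -357 (y = Mul(-17, 21) = -357)
Function('F')(x) = Add(x, Mul(-1, Pow(Add(28, x), -1)))
Add(Add(-1677, Function('f')(-2, -21)), Function('F')(y)) = Add(Add(-1677, -53), Mul(Pow(Add(28, -357), -1), Add(-1, Pow(-357, 2), Mul(28, -357)))) = Add(-1730, Mul(Pow(-329, -1), Add(-1, 127449, -9996))) = Add(-1730, Mul(Rational(-1, 329), 117452)) = Add(-1730, Rational(-117452, 329)) = Rational(-686622, 329)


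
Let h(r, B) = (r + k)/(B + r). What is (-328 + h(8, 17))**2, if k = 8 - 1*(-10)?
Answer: 66814276/625 ≈ 1.0690e+5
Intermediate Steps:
k = 18 (k = 8 + 10 = 18)
h(r, B) = (18 + r)/(B + r) (h(r, B) = (r + 18)/(B + r) = (18 + r)/(B + r))
(-328 + h(8, 17))**2 = (-328 + (18 + 8)/(17 + 8))**2 = (-328 + 26/25)**2 = (-8174/25)**2 = 66814276/625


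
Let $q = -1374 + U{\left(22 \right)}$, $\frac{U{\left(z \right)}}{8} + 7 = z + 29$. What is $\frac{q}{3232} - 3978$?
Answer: $- \frac{6428959}{1616} \approx -3978.3$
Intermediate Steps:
$U{\left(z \right)} = 176 + 8 z$ ($U{\left(z \right)} = -56 + 8 \left(z + 29\right) = -56 + 8 \left(29 + z\right) = -56 + \left(232 + 8 z\right) = 176 + 8 z$)
$q = -1022$ ($q = -1374 + \left(176 + 8 \cdot 22\right) = -1374 + \left(176 + 176\right) = -1374 + 352 = -1022$)
$\frac{q}{3232} - 3978 = - \frac{1022}{3232} - 3978 = \left(-1022\right) \frac{1}{3232} - 3978 = - \frac{511}{1616} - 3978 = - \frac{6428959}{1616}$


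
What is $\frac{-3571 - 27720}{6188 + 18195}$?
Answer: $- \frac{31291}{24383} \approx -1.2833$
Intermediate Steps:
$\frac{-3571 - 27720}{6188 + 18195} = \frac{-3571 - 27720}{24383} = \left(-31291\right) \frac{1}{24383} = - \frac{31291}{24383}$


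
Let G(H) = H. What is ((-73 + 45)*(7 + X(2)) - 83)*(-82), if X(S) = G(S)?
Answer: 27470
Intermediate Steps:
X(S) = S
((-73 + 45)*(7 + X(2)) - 83)*(-82) = ((-73 + 45)*(7 + 2) - 83)*(-82) = (-28*9 - 83)*(-82) = (-252 - 83)*(-82) = -335*(-82) = 27470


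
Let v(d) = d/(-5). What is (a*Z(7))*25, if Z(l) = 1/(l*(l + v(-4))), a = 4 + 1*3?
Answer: 125/39 ≈ 3.2051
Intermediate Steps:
a = 7 (a = 4 + 3 = 7)
v(d) = -d/5 (v(d) = d*(-1/5) = -d/5)
Z(l) = 1/(l*(4/5 + l)) (Z(l) = 1/(l*(l - 1/5*(-4))) = 1/(l*(l + 4/5)) = 1/(l*(4/5 + l)))
(a*Z(7))*25 = (7*(5/(7*(4 + 5*7))))*25 = (7*(5*(1/7)/(4 + 35)))*25 = (7*(5*(1/7)/39))*25 = (7*(5*(1/7)*(1/39)))*25 = (7*(5/273))*25 = (5/39)*25 = 125/39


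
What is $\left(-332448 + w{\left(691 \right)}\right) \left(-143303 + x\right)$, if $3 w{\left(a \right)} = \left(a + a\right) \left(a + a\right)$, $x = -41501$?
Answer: $- \frac{168648434320}{3} \approx -5.6216 \cdot 10^{10}$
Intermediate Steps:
$w{\left(a \right)} = \frac{4 a^{2}}{3}$ ($w{\left(a \right)} = \frac{\left(a + a\right) \left(a + a\right)}{3} = \frac{2 a 2 a}{3} = \frac{4 a^{2}}{3}$)
$\left(-332448 + w{\left(691 \right)}\right) \left(-143303 + x\right) = \left(-332448 + \frac{4 \cdot 691^{2}}{3}\right) \left(-143303 - 41501\right) = \left(-332448 + \frac{4}{3} \cdot 477481\right) \left(-184804\right) = \left(-332448 + \frac{1909924}{3}\right) \left(-184804\right) = \frac{912580}{3} \left(-184804\right) = - \frac{168648434320}{3}$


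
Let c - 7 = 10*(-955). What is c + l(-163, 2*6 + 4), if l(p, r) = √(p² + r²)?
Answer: -9543 + 5*√1073 ≈ -9379.2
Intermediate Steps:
c = -9543 (c = 7 + 10*(-955) = 7 - 9550 = -9543)
c + l(-163, 2*6 + 4) = -9543 + √((-163)² + (2*6 + 4)²) = -9543 + √(26569 + (12 + 4)²) = -9543 + √(26569 + 16²) = -9543 + √(26569 + 256) = -9543 + √26825 = -9543 + 5*√1073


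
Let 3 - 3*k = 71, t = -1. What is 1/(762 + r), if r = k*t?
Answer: 3/2354 ≈ 0.0012744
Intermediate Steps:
k = -68/3 (k = 1 - 1/3*71 = 1 - 71/3 = -68/3 ≈ -22.667)
r = 68/3 (r = -68/3*(-1) = 68/3 ≈ 22.667)
1/(762 + r) = 1/(762 + 68/3) = 1/(2354/3) = 3/2354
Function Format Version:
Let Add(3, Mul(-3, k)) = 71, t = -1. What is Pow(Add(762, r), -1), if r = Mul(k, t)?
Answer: Rational(3, 2354) ≈ 0.0012744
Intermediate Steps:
k = Rational(-68, 3) (k = Add(1, Mul(Rational(-1, 3), 71)) = Add(1, Rational(-71, 3)) = Rational(-68, 3) ≈ -22.667)
r = Rational(68, 3) (r = Mul(Rational(-68, 3), -1) = Rational(68, 3) ≈ 22.667)
Pow(Add(762, r), -1) = Pow(Add(762, Rational(68, 3)), -1) = Pow(Rational(2354, 3), -1) = Rational(3, 2354)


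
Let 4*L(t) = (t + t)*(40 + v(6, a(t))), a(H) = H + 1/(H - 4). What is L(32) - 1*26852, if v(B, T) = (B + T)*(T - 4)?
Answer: -448363/49 ≈ -9150.3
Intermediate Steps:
a(H) = H + 1/(-4 + H)
v(B, T) = (-4 + T)*(B + T) (v(B, T) = (B + T)*(-4 + T) = (-4 + T)*(B + T))
L(t) = t*(16 + (1 + t**2 - 4*t)**2/(-4 + t)**2 + 2*(1 + t**2 - 4*t)/(-4 + t))/2 (L(t) = ((t + t)*(40 + (((1 + t**2 - 4*t)/(-4 + t))**2 - 4*6 - 4*(1 + t**2 - 4*t)/(-4 + t) + 6*((1 + t**2 - 4*t)/(-4 + t)))))/4 = ((2*t)*(40 + ((1 + t**2 - 4*t)**2/(-4 + t)**2 - 24 - 4*(1 + t**2 - 4*t)/(-4 + t) + 6*(1 + t**2 - 4*t)/(-4 + t))))/4 = ((2*t)*(40 + (-24 + (1 + t**2 - 4*t)**2/(-4 + t)**2 + 2*(1 + t**2 - 4*t)/(-4 + t))))/4 = ((2*t)*(16 + (1 + t**2 - 4*t)**2/(-4 + t)**2 + 2*(1 + t**2 - 4*t)/(-4 + t)))/4 = (2*t*(16 + (1 + t**2 - 4*t)**2/(-4 + t)**2 + 2*(1 + t**2 - 4*t)/(-4 + t)))/4 = t*(16 + (1 + t**2 - 4*t)**2/(-4 + t)**2 + 2*(1 + t**2 - 4*t)/(-4 + t))/2)
L(32) - 1*26852 = (1/2)*32*(249 + 32**4 - 102*32 - 6*32**3 + 18*32**2)/(16 + 32**2 - 8*32) - 1*26852 = (1/2)*32*(249 + 1048576 - 3264 - 6*32768 + 18*1024)/(16 + 1024 - 256) - 26852 = (1/2)*32*(249 + 1048576 - 3264 - 196608 + 18432)/784 - 26852 = (1/2)*32*(1/784)*867385 - 26852 = 867385/49 - 26852 = -448363/49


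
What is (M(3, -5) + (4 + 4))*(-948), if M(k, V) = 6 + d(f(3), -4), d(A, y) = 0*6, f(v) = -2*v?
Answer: -13272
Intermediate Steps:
d(A, y) = 0
M(k, V) = 6 (M(k, V) = 6 + 0 = 6)
(M(3, -5) + (4 + 4))*(-948) = (6 + (4 + 4))*(-948) = (6 + 8)*(-948) = 14*(-948) = -13272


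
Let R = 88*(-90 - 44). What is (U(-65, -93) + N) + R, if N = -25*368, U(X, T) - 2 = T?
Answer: -21083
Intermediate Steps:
U(X, T) = 2 + T
N = -9200
R = -11792 (R = 88*(-134) = -11792)
(U(-65, -93) + N) + R = ((2 - 93) - 9200) - 11792 = (-91 - 9200) - 11792 = -9291 - 11792 = -21083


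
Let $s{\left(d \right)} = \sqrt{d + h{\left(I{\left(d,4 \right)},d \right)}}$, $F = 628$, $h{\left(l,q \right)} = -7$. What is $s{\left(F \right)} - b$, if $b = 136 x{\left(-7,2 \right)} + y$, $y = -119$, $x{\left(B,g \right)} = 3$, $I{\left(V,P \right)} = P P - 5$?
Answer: $-289 + 3 \sqrt{69} \approx -264.08$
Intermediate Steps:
$I{\left(V,P \right)} = -5 + P^{2}$ ($I{\left(V,P \right)} = P^{2} - 5 = -5 + P^{2}$)
$s{\left(d \right)} = \sqrt{-7 + d}$ ($s{\left(d \right)} = \sqrt{d - 7} = \sqrt{-7 + d}$)
$b = 289$ ($b = 136 \cdot 3 - 119 = 408 - 119 = 289$)
$s{\left(F \right)} - b = \sqrt{-7 + 628} - 289 = \sqrt{621} - 289 = 3 \sqrt{69} - 289 = -289 + 3 \sqrt{69}$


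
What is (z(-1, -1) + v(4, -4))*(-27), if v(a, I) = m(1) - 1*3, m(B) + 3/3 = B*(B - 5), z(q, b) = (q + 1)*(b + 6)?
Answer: 216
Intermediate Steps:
z(q, b) = (1 + q)*(6 + b)
m(B) = -1 + B*(-5 + B) (m(B) = -1 + B*(B - 5) = -1 + B*(-5 + B))
v(a, I) = -8 (v(a, I) = (-1 + 1² - 5*1) - 1*3 = (-1 + 1 - 5) - 3 = -5 - 3 = -8)
(z(-1, -1) + v(4, -4))*(-27) = ((6 - 1 + 6*(-1) - 1*(-1)) - 8)*(-27) = ((6 - 1 - 6 + 1) - 8)*(-27) = (0 - 8)*(-27) = -8*(-27) = 216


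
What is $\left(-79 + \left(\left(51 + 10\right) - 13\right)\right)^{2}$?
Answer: $961$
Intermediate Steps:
$\left(-79 + \left(\left(51 + 10\right) - 13\right)\right)^{2} = \left(-79 + \left(61 - 13\right)\right)^{2} = \left(-79 + 48\right)^{2} = \left(-31\right)^{2} = 961$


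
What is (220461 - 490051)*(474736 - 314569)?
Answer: -43179421530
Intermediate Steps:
(220461 - 490051)*(474736 - 314569) = -269590*160167 = -43179421530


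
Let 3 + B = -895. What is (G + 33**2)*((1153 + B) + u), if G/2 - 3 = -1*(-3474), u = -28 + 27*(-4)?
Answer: 957117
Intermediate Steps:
B = -898 (B = -3 - 895 = -898)
u = -136 (u = -28 - 108 = -136)
G = 6954 (G = 6 + 2*(-1*(-3474)) = 6 + 2*3474 = 6 + 6948 = 6954)
(G + 33**2)*((1153 + B) + u) = (6954 + 33**2)*((1153 - 898) - 136) = (6954 + 1089)*(255 - 136) = 8043*119 = 957117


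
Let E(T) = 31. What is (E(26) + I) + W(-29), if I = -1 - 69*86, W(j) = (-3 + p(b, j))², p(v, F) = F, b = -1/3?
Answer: -4880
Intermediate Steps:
b = -⅓ (b = -1*⅓ = -⅓ ≈ -0.33333)
W(j) = (-3 + j)²
I = -5935 (I = -1 - 5934 = -5935)
(E(26) + I) + W(-29) = (31 - 5935) + (-3 - 29)² = -5904 + (-32)² = -5904 + 1024 = -4880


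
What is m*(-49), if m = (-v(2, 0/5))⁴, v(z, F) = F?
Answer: 0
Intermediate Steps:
m = 0 (m = (-0/5)⁴ = (-1*0)⁴ = 0⁴ = 0)
m*(-49) = 0*(-49) = 0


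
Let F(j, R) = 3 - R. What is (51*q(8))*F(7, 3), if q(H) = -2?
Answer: 0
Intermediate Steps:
(51*q(8))*F(7, 3) = (51*(-2))*(3 - 1*3) = -102*(3 - 3) = -102*0 = 0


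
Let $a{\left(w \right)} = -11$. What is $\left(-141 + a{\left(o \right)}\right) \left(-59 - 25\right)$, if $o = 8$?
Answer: $12768$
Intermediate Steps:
$\left(-141 + a{\left(o \right)}\right) \left(-59 - 25\right) = \left(-141 - 11\right) \left(-59 - 25\right) = - 152 \left(-59 - 25\right) = \left(-152\right) \left(-84\right) = 12768$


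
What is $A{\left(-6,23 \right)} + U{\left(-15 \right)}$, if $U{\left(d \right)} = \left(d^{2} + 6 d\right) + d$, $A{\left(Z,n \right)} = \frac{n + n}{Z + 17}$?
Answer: $\frac{1366}{11} \approx 124.18$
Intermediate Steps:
$A{\left(Z,n \right)} = \frac{2 n}{17 + Z}$
$U{\left(d \right)} = d^{2} + 7 d$
$A{\left(-6,23 \right)} + U{\left(-15 \right)} = 2 \cdot 23 \frac{1}{17 - 6} - 15 \left(7 - 15\right) = 2 \cdot 23 \cdot \frac{1}{11} - -120 = 2 \cdot 23 \cdot \frac{1}{11} + 120 = \frac{46}{11} + 120 = \frac{1366}{11}$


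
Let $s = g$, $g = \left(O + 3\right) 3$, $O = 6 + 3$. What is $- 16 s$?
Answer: $-576$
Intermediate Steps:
$O = 9$
$g = 36$ ($g = \left(9 + 3\right) 3 = 12 \cdot 3 = 36$)
$s = 36$
$- 16 s = \left(-16\right) 36 = -576$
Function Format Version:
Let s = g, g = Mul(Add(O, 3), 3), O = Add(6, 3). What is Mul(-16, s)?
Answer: -576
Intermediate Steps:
O = 9
g = 36 (g = Mul(Add(9, 3), 3) = Mul(12, 3) = 36)
s = 36
Mul(-16, s) = Mul(-16, 36) = -576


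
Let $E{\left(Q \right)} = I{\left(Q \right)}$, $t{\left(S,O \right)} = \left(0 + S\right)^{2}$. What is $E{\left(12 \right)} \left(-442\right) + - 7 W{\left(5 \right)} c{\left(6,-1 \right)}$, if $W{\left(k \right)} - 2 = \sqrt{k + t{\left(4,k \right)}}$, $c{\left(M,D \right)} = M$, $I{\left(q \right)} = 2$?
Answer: $-968 - 42 \sqrt{21} \approx -1160.5$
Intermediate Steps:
$t{\left(S,O \right)} = S^{2}$
$E{\left(Q \right)} = 2$
$W{\left(k \right)} = 2 + \sqrt{16 + k}$ ($W{\left(k \right)} = 2 + \sqrt{k + 4^{2}} = 2 + \sqrt{k + 16} = 2 + \sqrt{16 + k}$)
$E{\left(12 \right)} \left(-442\right) + - 7 W{\left(5 \right)} c{\left(6,-1 \right)} = 2 \left(-442\right) + - 7 \left(2 + \sqrt{16 + 5}\right) 6 = -884 + - 7 \left(2 + \sqrt{21}\right) 6 = -884 + \left(-14 - 7 \sqrt{21}\right) 6 = -884 - \left(84 + 42 \sqrt{21}\right) = -968 - 42 \sqrt{21}$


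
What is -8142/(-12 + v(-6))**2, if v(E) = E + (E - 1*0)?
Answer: -1357/96 ≈ -14.135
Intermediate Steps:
v(E) = 2*E (v(E) = E + (E + 0) = E + E = 2*E)
-8142/(-12 + v(-6))**2 = -8142/(-12 + 2*(-6))**2 = -8142/(-12 - 12)**2 = -8142/((-24)**2) = -8142/576 = -8142*1/576 = -1357/96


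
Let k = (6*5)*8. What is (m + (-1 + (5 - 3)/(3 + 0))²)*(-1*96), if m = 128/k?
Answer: -928/15 ≈ -61.867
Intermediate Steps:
k = 240 (k = 30*8 = 240)
m = 8/15 (m = 128/240 = 128*(1/240) = 8/15 ≈ 0.53333)
(m + (-1 + (5 - 3)/(3 + 0))²)*(-1*96) = (8/15 + (-1 + (5 - 3)/(3 + 0))²)*(-1*96) = (8/15 + (-1 + 2/3)²)*(-96) = (8/15 + (-1 + 2*(⅓))²)*(-96) = (8/15 + (-1 + ⅔)²)*(-96) = (8/15 + (-⅓)²)*(-96) = (8/15 + ⅑)*(-96) = (29/45)*(-96) = -928/15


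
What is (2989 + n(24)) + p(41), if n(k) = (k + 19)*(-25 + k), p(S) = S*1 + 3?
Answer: 2990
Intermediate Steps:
p(S) = 3 + S (p(S) = S + 3 = 3 + S)
n(k) = (-25 + k)*(19 + k) (n(k) = (19 + k)*(-25 + k) = (-25 + k)*(19 + k))
(2989 + n(24)) + p(41) = (2989 + (-475 + 24**2 - 6*24)) + (3 + 41) = (2989 + (-475 + 576 - 144)) + 44 = (2989 - 43) + 44 = 2946 + 44 = 2990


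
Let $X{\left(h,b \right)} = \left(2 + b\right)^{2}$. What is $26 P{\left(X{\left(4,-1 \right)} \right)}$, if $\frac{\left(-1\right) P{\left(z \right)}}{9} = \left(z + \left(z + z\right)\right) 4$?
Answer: $-2808$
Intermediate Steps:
$P{\left(z \right)} = - 108 z$ ($P{\left(z \right)} = - 9 \left(z + \left(z + z\right)\right) 4 = - 9 \left(z + 2 z\right) 4 = - 9 \cdot 3 z 4 = - 9 \cdot 12 z = - 108 z$)
$26 P{\left(X{\left(4,-1 \right)} \right)} = 26 \left(- 108 \left(2 - 1\right)^{2}\right) = 26 \left(- 108 \cdot 1^{2}\right) = 26 \left(\left(-108\right) 1\right) = 26 \left(-108\right) = -2808$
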